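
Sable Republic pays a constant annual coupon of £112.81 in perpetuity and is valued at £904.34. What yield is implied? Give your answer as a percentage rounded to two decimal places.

P = C/r ⇒ r = C/P = £112.81/£904.34 = 0.124743

12.47%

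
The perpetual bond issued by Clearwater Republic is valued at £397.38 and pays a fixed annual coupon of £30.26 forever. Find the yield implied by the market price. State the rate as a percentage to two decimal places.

7.61%

P = C/r ⇒ r = C/P = £30.26/£397.38 = 0.076149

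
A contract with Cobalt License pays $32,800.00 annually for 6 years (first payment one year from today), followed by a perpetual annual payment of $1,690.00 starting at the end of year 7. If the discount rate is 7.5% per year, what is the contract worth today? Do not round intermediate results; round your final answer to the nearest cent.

$168558.90

PV of 6-year annuity: $32,800.00 × [1 − (1+0.075)^−6] / 0.075 = 153958.16259
Perpetuity value at year 6: $1,690.00 / 0.075 = 22533.33333
PV of perpetuity: 22533.33333 / (1+0.075)^6 = 14600.73288
Total PV = 153958.16259 + 14600.73288 = 168558.89547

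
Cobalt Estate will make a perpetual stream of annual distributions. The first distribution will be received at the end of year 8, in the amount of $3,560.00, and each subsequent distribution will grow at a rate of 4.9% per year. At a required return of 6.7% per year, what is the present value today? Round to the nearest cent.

$125610.68

Value at end of year 7: C₁ / (r − g) = $3,560.00 / (0.067 − 0.049) = $197,777.7778
Discount to today: PV = $197,777.7778 / (1 + 0.067)^7 = $197,777.7778 / 1.574530 = $125,610.68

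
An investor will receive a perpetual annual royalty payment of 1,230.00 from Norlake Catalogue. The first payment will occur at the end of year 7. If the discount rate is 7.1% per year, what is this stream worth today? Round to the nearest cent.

Value at end of year 6: C / r = 1,230.00 / 0.071 = 17,323.9437
Discount to today: PV = 17,323.9437 / (1 + 0.071)^6 = 17,323.9437 / 1.509165 = 11,479.16

11479.16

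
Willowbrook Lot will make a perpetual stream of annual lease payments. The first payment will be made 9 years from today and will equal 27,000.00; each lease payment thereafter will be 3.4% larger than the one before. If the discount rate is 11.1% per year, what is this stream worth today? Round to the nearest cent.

Value at end of year 8: C₁ / (r − g) = 27,000.00 / (0.111 − 0.034) = 350,649.3506
Discount to today: PV = 350,649.3506 / (1 + 0.111)^8 = 350,649.3506 / 2.321200 = 151,063.86

151063.86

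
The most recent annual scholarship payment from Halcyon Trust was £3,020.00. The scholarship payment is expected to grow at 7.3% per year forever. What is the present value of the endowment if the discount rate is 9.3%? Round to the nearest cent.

D₁ = D₀ × (1 + g) = £3,020.00 × 1.073 = £3,240.4600
Growing perpetuity: P = D₁ / (r − g) = £3,240.4600 / (0.093 − 0.073) = £162,023.00

£162023.00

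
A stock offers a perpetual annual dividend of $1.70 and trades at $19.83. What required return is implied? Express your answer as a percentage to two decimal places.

8.57%

P = C/r ⇒ r = C/P = $1.70/$19.83 = 0.085729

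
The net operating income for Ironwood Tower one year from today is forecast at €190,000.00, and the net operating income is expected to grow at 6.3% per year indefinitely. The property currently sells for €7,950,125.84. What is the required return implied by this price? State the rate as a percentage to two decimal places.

8.69%

P = D₁/(r − g) ⇒ r = D₁/P + g = €190,000.0000/€7,950,125.84 + 0.063 = 0.023899 + 0.063 = 0.086899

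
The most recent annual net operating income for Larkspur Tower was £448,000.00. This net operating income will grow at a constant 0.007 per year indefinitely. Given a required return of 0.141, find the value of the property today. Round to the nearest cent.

£3366686.57

D₁ = D₀ × (1 + g) = £448,000.00 × 1.007 = £451,136.0000
Growing perpetuity: P = D₁ / (r − g) = £451,136.0000 / (0.141 − 0.007) = £3,366,686.57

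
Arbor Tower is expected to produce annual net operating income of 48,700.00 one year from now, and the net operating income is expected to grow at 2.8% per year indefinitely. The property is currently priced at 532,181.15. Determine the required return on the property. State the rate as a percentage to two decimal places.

P = D₁/(r − g) ⇒ r = D₁/P + g = 48,700.0000/532,181.15 + 0.028 = 0.091510 + 0.028 = 0.119510

11.95%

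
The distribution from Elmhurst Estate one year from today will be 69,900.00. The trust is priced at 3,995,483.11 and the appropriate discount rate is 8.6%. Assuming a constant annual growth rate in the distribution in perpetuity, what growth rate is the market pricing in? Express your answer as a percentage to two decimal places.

P = D₁/(r−g) ⇒ g = r − D₁/P = 0.086 − 69,900.00/3,995,483.11 = 0.068505

6.85%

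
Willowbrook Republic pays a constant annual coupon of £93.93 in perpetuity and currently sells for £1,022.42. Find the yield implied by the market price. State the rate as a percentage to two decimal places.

P = C/r ⇒ r = C/P = £93.93/£1,022.42 = 0.091870

9.19%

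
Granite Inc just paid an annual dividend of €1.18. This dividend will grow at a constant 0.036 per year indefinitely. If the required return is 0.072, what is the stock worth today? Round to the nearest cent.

€33.96

D₁ = D₀ × (1 + g) = €1.18 × 1.036 = €1.2225
Growing perpetuity: P = D₁ / (r − g) = €1.2225 / (0.072 − 0.036) = €33.96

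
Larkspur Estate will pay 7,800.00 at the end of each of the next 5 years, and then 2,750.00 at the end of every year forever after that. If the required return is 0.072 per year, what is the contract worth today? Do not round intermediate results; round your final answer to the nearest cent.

58790.03

PV of 5-year annuity: 7,800.00 × [1 − (1+0.072)^−5] / 0.072 = 31811.00435
Perpetuity value at year 5: 2,750.00 / 0.072 = 38194.44444
PV of perpetuity: 38194.44444 / (1+0.072)^5 = 26979.02625
Total PV = 31811.00435 + 26979.02625 = 58790.03059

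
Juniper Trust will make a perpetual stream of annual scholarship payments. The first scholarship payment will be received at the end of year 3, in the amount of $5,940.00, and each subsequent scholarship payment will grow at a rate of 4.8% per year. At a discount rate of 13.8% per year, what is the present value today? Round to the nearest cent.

$50963.52

Value at end of year 2: C₁ / (r − g) = $5,940.00 / (0.138 − 0.048) = $66,000.0000
Discount to today: PV = $66,000.0000 / (1 + 0.138)^2 = $66,000.0000 / 1.295044 = $50,963.52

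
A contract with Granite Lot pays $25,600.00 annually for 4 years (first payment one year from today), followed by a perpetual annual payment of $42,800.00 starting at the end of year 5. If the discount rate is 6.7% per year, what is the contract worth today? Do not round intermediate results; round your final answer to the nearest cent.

PV of 4-year annuity: $25,600.00 × [1 − (1+0.067)^−4] / 0.067 = 87303.12408
Perpetuity value at year 4: $42,800.00 / 0.067 = 638805.97015
PV of perpetuity: 638805.97015 / (1+0.067)^4 = 492846.05958
Total PV = 87303.12408 + 492846.05958 = 580149.18366

$580149.18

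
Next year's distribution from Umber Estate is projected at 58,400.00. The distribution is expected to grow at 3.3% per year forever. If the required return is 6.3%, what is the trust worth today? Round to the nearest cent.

Growing perpetuity: P = D₁ / (r − g) = 58,400.0000 / (0.063 − 0.033) = 1,946,666.67

1946666.67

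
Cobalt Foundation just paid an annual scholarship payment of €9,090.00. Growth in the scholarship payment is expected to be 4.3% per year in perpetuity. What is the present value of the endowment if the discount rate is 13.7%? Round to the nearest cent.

D₁ = D₀ × (1 + g) = €9,090.00 × 1.043 = €9,480.8700
Growing perpetuity: P = D₁ / (r − g) = €9,480.8700 / (0.137 − 0.043) = €100,860.32

€100860.32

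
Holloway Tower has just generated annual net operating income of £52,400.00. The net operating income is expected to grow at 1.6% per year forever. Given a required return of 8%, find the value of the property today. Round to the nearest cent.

D₁ = D₀ × (1 + g) = £52,400.00 × 1.016 = £53,238.4000
Growing perpetuity: P = D₁ / (r − g) = £53,238.4000 / (0.08 − 0.016) = £831,850.00

£831850.00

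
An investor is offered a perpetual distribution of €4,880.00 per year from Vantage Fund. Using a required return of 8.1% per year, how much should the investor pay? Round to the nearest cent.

€60246.91

Level perpetuity: PV = C / r = €4,880.00 / 0.081 = €60,246.91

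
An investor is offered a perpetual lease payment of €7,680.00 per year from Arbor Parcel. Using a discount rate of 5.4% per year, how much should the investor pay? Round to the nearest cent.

€142222.22

Level perpetuity: PV = C / r = €7,680.00 / 0.054 = €142,222.22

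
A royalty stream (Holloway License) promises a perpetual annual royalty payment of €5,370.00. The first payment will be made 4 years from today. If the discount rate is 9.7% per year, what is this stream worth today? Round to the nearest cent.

Value at end of year 3: C / r = €5,370.00 / 0.097 = €55,360.8247
Discount to today: PV = €55,360.8247 / (1 + 0.097)^3 = €55,360.8247 / 1.320140 = €41,935.58

€41935.58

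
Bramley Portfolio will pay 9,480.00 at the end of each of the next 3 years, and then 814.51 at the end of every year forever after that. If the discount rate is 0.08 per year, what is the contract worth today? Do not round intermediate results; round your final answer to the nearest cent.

PV of 3-year annuity: 9,480.00 × [1 − (1+0.08)^−3] / 0.08 = 24430.87944
Perpetuity value at year 3: 814.51 / 0.08 = 10181.37500
PV of perpetuity: 10181.37500 / (1+0.08)^3 = 8082.30373
Total PV = 24430.87944 + 8082.30373 = 32513.18317

32513.18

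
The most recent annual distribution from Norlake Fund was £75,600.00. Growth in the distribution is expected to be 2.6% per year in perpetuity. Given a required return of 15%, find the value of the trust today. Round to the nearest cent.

£625529.03

D₁ = D₀ × (1 + g) = £75,600.00 × 1.026 = £77,565.6000
Growing perpetuity: P = D₁ / (r − g) = £77,565.6000 / (0.15 − 0.026) = £625,529.03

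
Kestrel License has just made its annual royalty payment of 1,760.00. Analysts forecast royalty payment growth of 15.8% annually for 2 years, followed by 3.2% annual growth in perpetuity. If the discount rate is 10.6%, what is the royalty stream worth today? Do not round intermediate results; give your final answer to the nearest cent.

D_1 = 2038.08000
D_2 = 2360.09664
Terminal value at year 2: TV = D_2×(1+g_2)/(r−g_2) = 2435.61973/0.074 = 32913.78017
P_0 = D_1/(1+r)^1 + D_2/(1+r)^2 + TV/(1+r)^2
    = 1842.74864 + 1929.38782 + 26907.13825 = 30679.27472

30679.27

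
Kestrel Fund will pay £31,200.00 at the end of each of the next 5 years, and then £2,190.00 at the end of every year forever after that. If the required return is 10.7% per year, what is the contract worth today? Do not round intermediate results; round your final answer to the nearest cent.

PV of 5-year annuity: £31,200.00 × [1 − (1+0.107)^−5] / 0.107 = 116187.52378
Perpetuity value at year 5: £2,190.00 / 0.107 = 20467.28972
PV of perpetuity: 20467.28972 / (1+0.107)^5 = 12311.81930
Total PV = 116187.52378 + 12311.81930 = 128499.34308

£128499.34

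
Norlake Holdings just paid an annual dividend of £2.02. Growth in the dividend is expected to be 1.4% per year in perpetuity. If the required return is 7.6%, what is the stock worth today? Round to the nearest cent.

£33.04

D₁ = D₀ × (1 + g) = £2.02 × 1.014 = £2.0483
Growing perpetuity: P = D₁ / (r − g) = £2.0483 / (0.076 − 0.014) = £33.04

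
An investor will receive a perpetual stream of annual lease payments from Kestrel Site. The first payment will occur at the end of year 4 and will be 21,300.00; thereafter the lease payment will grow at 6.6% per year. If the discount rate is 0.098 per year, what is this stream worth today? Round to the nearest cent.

Value at end of year 3: C₁ / (r − g) = 21,300.00 / (0.098 − 0.066) = 665,625.0000
Discount to today: PV = 665,625.0000 / (1 + 0.098)^3 = 665,625.0000 / 1.323753 = 502,831.65

502831.65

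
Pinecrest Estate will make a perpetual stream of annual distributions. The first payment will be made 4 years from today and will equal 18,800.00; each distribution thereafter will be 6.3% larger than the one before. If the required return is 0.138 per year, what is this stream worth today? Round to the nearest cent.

Value at end of year 3: C₁ / (r − g) = 18,800.00 / (0.138 − 0.063) = 250,666.6667
Discount to today: PV = 250,666.6667 / (1 + 0.138)^3 = 250,666.6667 / 1.473760 = 170,086.48

170086.48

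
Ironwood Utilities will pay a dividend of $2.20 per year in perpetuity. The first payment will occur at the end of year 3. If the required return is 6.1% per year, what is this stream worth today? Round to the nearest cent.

$32.04

Value at end of year 2: C / r = $2.20 / 0.061 = $36.0656
Discount to today: PV = $36.0656 / (1 + 0.061)^2 = $36.0656 / 1.125721 = $32.04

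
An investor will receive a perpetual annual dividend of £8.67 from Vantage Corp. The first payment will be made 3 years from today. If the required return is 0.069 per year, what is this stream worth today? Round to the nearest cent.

Value at end of year 2: C / r = £8.67 / 0.069 = £125.6522
Discount to today: PV = £125.6522 / (1 + 0.069)^2 = £125.6522 / 1.142761 = £109.95

£109.95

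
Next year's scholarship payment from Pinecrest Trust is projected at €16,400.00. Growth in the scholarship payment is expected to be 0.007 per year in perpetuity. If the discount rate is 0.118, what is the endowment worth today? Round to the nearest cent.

€147747.75

Growing perpetuity: P = D₁ / (r − g) = €16,400.0000 / (0.118 − 0.007) = €147,747.75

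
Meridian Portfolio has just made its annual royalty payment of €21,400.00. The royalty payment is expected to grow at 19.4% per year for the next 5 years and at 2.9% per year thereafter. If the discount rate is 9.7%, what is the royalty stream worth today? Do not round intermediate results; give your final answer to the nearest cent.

D_1 = 25551.60000
D_2 = 30508.61040
D_3 = 36427.28082
D_4 = 43494.17330
D_5 = 51932.04292
Terminal value at year 5: TV = D_5×(1+g_2)/(r−g_2) = 53438.07216/0.068 = 785854.00236
P_0 = D_1/(1+r)^1 + D_2/(1+r)^2 + D_3/(1+r)^3 + D_4/(1+r)^4 + D_5/(1+r)^5 + TV/(1+r)^5
    = 23292.25160 + 25351.82170 + 27593.50511 + 30033.40484 + 32689.04774 + 494662.20777 = 633622.23876

€633622.24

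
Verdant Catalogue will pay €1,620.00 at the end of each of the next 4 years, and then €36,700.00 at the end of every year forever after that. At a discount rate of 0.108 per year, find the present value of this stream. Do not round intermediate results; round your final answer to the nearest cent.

PV of 4-year annuity: €1,620.00 × [1 − (1+0.108)^−4] / 0.108 = 5047.49928
Perpetuity value at year 4: €36,700.00 / 0.108 = 339814.81481
PV of perpetuity: 339814.81481 / (1+0.108)^4 = 225467.14584
Total PV = 5047.49928 + 225467.14584 = 230514.64513

€230514.65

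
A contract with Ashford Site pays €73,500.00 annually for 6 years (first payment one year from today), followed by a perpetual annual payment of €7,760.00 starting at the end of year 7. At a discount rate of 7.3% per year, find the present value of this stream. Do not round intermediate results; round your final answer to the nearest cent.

PV of 6-year annuity: €73,500.00 × [1 − (1+0.073)^−6] / 0.073 = 347119.44586
Perpetuity value at year 6: €7,760.00 / 0.073 = 106301.36986
PV of perpetuity: 106301.36986 / (1+0.073)^6 = 69653.11272
Total PV = 347119.44586 + 69653.11272 = 416772.55858

€416772.56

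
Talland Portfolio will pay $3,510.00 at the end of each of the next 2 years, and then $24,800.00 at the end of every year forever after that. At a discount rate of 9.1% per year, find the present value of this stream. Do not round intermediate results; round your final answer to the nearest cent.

PV of 2-year annuity: $3,510.00 × [1 − (1+0.091)^−2] / 0.091 = 6166.11540
Perpetuity value at year 2: $24,800.00 / 0.091 = 272527.47253
PV of perpetuity: 272527.47253 / (1+0.091)^2 = 228960.61731
Total PV = 6166.11540 + 228960.61731 = 235126.73270

$235126.73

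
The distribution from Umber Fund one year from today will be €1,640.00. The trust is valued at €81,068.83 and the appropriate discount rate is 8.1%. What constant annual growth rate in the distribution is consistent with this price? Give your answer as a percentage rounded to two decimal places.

6.08%

P = D₁/(r−g) ⇒ g = r − D₁/P = 0.081 − €1,640.00/€81,068.83 = 0.060770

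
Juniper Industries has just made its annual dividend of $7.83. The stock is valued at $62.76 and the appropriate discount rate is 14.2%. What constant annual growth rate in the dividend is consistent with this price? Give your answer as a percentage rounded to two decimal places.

P = D₀(1+g)/(r−g) ⇒ P(r−g) = D₀(1+g) ⇒ g(P+D₀) = P·r − D₀
g = (P·r − D₀)/(P + D₀) = ($62.76×0.142 − $7.83) / ($62.76 + $7.83) = 0.015327

1.53%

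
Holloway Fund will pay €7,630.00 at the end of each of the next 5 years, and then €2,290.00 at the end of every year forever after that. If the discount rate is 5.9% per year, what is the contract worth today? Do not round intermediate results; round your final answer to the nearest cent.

PV of 5-year annuity: €7,630.00 × [1 − (1+0.059)^−5] / 0.059 = 32227.95954
Perpetuity value at year 5: €2,290.00 / 0.059 = 38813.55932
PV of perpetuity: 38813.55932 / (1+0.059)^5 = 29140.94761
Total PV = 32227.95954 + 29140.94761 = 61368.90715

€61368.91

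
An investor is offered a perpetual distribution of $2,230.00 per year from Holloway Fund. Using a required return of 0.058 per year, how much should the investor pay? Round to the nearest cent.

Level perpetuity: PV = C / r = $2,230.00 / 0.058 = $38,448.28

$38448.28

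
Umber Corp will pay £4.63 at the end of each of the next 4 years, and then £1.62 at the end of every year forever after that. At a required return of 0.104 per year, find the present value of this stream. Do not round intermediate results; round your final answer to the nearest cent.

£25.04

PV of 4-year annuity: £4.63 × [1 − (1+0.104)^−4] / 0.104 = 14.55029
Perpetuity value at year 4: £1.62 / 0.104 = 15.57692
PV of perpetuity: 15.57692 / (1+0.104)^4 = 10.48589
Total PV = 14.55029 + 10.48589 = 25.03618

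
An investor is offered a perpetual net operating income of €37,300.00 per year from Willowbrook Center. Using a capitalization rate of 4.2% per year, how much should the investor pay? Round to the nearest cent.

Level perpetuity: PV = C / r = €37,300.00 / 0.042 = €888,095.24

€888095.24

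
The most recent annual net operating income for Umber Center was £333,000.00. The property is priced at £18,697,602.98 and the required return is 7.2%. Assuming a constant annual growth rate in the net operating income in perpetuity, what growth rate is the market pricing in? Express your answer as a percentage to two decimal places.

P = D₀(1+g)/(r−g) ⇒ P(r−g) = D₀(1+g) ⇒ g(P+D₀) = P·r − D₀
g = (P·r − D₀)/(P + D₀) = (£18,697,602.98×0.072 − £333,000.00) / (£18,697,602.98 + £333,000.00) = 0.053242

5.32%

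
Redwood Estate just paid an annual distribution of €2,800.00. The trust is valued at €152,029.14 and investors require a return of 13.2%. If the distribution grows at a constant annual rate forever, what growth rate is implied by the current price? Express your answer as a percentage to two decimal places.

11.15%

P = D₀(1+g)/(r−g) ⇒ P(r−g) = D₀(1+g) ⇒ g(P+D₀) = P·r − D₀
g = (P·r − D₀)/(P + D₀) = (€152,029.14×0.132 − €2,800.00) / (€152,029.14 + €2,800.00) = 0.111528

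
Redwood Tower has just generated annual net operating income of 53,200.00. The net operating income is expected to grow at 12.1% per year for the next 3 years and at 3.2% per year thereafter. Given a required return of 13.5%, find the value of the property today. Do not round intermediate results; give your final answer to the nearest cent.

D_1 = 59637.20000
D_2 = 66853.30120
D_3 = 74942.55065
Terminal value at year 3: TV = D_3×(1+g_2)/(r−g_2) = 77340.71227/0.103 = 750880.70161
P_0 = D_1/(1+r)^1 + D_2/(1+r)^2 + D_3/(1+r)^3 + TV/(1+r)^3
    = 52543.78855 + 51895.67133 + 51255.54851 + 513550.73849 = 669245.74688

669245.75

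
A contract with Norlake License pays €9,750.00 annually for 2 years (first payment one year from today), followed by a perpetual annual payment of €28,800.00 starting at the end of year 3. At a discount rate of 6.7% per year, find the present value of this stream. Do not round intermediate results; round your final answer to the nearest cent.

€395264.25

PV of 2-year annuity: €9,750.00 × [1 − (1+0.067)^−2] / 0.067 = 17701.75206
Perpetuity value at year 2: €28,800.00 / 0.067 = 429850.74627
PV of perpetuity: 429850.74627 / (1+0.067)^2 = 377562.49403
Total PV = 17701.75206 + 377562.49403 = 395264.24609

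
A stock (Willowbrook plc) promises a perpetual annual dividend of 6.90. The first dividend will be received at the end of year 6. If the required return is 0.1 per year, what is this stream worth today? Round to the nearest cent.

42.84

Value at end of year 5: C / r = 6.90 / 0.1 = 69.0000
Discount to today: PV = 69.0000 / (1 + 0.1)^5 = 69.0000 / 1.610510 = 42.84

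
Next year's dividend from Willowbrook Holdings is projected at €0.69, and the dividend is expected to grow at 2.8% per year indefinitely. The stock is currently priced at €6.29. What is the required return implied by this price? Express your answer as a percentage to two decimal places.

13.77%

P = D₁/(r − g) ⇒ r = D₁/P + g = €0.6900/€6.29 + 0.028 = 0.109698 + 0.028 = 0.137698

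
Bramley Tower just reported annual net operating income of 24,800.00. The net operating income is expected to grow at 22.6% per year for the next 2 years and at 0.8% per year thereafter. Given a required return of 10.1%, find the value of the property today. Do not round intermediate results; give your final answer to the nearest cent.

391666.73

D_1 = 30404.80000
D_2 = 37276.28480
Terminal value at year 2: TV = D_2×(1+g_2)/(r−g_2) = 37574.49508/0.093 = 404026.82880
P_0 = D_1/(1+r)^1 + D_2/(1+r)^2 + TV/(1+r)^2
    = 27615.62216 + 30750.91078 + 333300.19427 = 391666.72722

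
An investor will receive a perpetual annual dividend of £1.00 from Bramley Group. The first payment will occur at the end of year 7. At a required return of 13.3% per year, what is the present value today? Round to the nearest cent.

£3.55

Value at end of year 6: C / r = £1.00 / 0.133 = £7.5188
Discount to today: PV = £7.5188 / (1 + 0.133)^6 = £7.5188 / 2.115336 = £3.55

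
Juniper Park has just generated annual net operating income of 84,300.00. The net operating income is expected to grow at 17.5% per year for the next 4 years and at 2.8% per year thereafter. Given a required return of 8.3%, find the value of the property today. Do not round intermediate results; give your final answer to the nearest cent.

D_1 = 99052.50000
D_2 = 116386.68750
D_3 = 136754.35781
D_4 = 160686.37043
Terminal value at year 4: TV = D_4×(1+g_2)/(r−g_2) = 165185.58880/0.055 = 3003374.34185
P_0 = D_1/(1+r)^1 + D_2/(1+r)^2 + D_3/(1+r)^3 + D_4/(1+r)^4 + TV/(1+r)^4
    = 91461.21884 + 99230.77759 + 107660.35427 + 116806.01686 + 2183210.64248 = 2598369.01004

2598369.01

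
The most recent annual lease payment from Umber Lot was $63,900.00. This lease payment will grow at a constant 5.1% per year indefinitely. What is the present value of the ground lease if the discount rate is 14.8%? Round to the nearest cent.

D₁ = D₀ × (1 + g) = $63,900.00 × 1.051 = $67,158.9000
Growing perpetuity: P = D₁ / (r − g) = $67,158.9000 / (0.148 − 0.051) = $692,359.79

$692359.79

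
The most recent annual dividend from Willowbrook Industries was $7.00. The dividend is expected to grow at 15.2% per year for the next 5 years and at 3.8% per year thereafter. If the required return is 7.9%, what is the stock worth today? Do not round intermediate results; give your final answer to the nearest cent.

$288.63

D_1 = 8.06400
D_2 = 9.28973
D_3 = 10.70177
D_4 = 12.32844
D_5 = 14.20236
Terminal value at year 5: TV = D_5×(1+g_2)/(r−g_2) = 14.74205/0.041 = 359.56212
P_0 = D_1/(1+r)^1 + D_2/(1+r)^2 + D_3/(1+r)^3 + D_4/(1+r)^4 + D_5/(1+r)^5 + TV/(1+r)^5
    = 7.47359 + 7.97921 + 8.51905 + 9.09541 + 9.71076 + 245.84802 = 288.62603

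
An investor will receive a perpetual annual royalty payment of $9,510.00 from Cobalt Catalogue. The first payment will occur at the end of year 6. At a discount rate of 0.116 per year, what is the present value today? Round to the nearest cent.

Value at end of year 5: C / r = $9,510.00 / 0.116 = $81,982.7586
Discount to today: PV = $81,982.7586 / (1 + 0.116)^5 = $81,982.7586 / 1.731095 = $47,358.89

$47358.89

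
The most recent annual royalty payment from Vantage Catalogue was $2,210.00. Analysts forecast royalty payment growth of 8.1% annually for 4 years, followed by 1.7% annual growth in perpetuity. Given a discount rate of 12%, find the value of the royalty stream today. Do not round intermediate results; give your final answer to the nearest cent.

D_1 = 2389.01000
D_2 = 2582.51981
D_3 = 2791.70391
D_4 = 3017.83193
Terminal value at year 4: TV = D_4×(1+g_2)/(r−g_2) = 3069.13507/0.103 = 29797.42791
P_0 = D_1/(1+r)^1 + D_2/(1+r)^2 + D_3/(1+r)^3 + D_4/(1+r)^4 + TV/(1+r)^4
    = 2133.04464 + 2058.76898 + 1987.07970 + 1917.88675 + 18936.80413 = 27033.58420

$27033.58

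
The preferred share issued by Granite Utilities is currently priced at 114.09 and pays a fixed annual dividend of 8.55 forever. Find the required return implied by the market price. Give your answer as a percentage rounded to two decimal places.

P = C/r ⇒ r = C/P = 8.55/114.09 = 0.074941

7.49%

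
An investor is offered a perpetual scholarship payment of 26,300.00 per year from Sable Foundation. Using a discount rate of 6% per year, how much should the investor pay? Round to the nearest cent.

Level perpetuity: PV = C / r = 26,300.00 / 0.06 = 438,333.33

438333.33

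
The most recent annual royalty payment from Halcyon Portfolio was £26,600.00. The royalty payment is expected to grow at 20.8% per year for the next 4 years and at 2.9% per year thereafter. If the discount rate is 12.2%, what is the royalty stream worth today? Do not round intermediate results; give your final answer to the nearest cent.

£523879.28

D_1 = 32132.80000
D_2 = 38816.42240
D_3 = 46890.23826
D_4 = 56643.40782
Terminal value at year 4: TV = D_4×(1+g_2)/(r−g_2) = 58286.06664/0.093 = 626731.89940
P_0 = D_1/(1+r)^1 + D_2/(1+r)^2 + D_3/(1+r)^3 + D_4/(1+r)^4 + TV/(1+r)^4
    = 28638.85918 + 30833.99455 + 33197.38451 + 35741.92557 + 395467.11195 = 523879.27576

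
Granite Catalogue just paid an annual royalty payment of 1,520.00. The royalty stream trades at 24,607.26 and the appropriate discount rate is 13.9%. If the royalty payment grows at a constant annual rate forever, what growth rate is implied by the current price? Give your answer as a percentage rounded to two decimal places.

P = D₀(1+g)/(r−g) ⇒ P(r−g) = D₀(1+g) ⇒ g(P+D₀) = P·r − D₀
g = (P·r − D₀)/(P + D₀) = (24,607.26×0.139 − 1,520.00) / (24,607.26 + 1,520.00) = 0.072737

7.27%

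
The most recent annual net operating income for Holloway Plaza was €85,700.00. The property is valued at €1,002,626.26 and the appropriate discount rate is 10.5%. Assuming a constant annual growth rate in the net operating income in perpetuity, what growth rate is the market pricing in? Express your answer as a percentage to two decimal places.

1.80%

P = D₀(1+g)/(r−g) ⇒ P(r−g) = D₀(1+g) ⇒ g(P+D₀) = P·r − D₀
g = (P·r − D₀)/(P + D₀) = (€1,002,626.26×0.105 − €85,700.00) / (€1,002,626.26 + €85,700.00) = 0.017987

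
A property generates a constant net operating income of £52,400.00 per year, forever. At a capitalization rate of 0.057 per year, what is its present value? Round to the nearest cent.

£919298.25

Level perpetuity: PV = C / r = £52,400.00 / 0.057 = £919,298.25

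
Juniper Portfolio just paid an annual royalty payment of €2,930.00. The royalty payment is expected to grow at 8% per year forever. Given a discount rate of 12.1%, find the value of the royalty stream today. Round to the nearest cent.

D₁ = D₀ × (1 + g) = €2,930.00 × 1.08 = €3,164.4000
Growing perpetuity: P = D₁ / (r − g) = €3,164.4000 / (0.121 − 0.08) = €77,180.49

€77180.49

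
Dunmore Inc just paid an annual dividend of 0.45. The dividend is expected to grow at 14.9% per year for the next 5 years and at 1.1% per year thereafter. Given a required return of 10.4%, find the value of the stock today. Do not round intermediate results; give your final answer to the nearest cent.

8.51

D_1 = 0.51705
D_2 = 0.59409
D_3 = 0.68261
D_4 = 0.78432
D_5 = 0.90118
Terminal value at year 5: TV = D_5×(1+g_2)/(r−g_2) = 0.91110/0.093 = 9.79672
P_0 = D_1/(1+r)^1 + D_2/(1+r)^2 + D_3/(1+r)^3 + D_4/(1+r)^4 + D_5/(1+r)^5 + TV/(1+r)^5
    = 0.46834 + 0.48743 + 0.50730 + 0.52798 + 0.54950 + 5.97359 = 8.51414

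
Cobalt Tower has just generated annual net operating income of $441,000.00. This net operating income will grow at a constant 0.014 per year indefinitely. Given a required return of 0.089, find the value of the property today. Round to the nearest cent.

$5962320.00

D₁ = D₀ × (1 + g) = $441,000.00 × 1.014 = $447,174.0000
Growing perpetuity: P = D₁ / (r − g) = $447,174.0000 / (0.089 − 0.014) = $5,962,320.00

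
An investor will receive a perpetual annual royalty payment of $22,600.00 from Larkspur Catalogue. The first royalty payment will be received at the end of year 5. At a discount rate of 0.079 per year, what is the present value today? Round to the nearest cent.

$211054.96

Value at end of year 4: C / r = $22,600.00 / 0.079 = $286,075.9494
Discount to today: PV = $286,075.9494 / (1 + 0.079)^4 = $286,075.9494 / 1.355457 = $211,054.96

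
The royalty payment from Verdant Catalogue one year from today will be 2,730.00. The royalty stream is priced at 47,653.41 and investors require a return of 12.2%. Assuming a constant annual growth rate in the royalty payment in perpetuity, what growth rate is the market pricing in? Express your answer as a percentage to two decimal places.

P = D₁/(r−g) ⇒ g = r − D₁/P = 0.122 − 2,730.00/47,653.41 = 0.064711

6.47%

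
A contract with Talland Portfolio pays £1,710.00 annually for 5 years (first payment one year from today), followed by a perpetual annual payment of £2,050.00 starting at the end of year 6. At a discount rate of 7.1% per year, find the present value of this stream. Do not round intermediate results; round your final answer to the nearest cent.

PV of 5-year annuity: £1,710.00 × [1 − (1+0.071)^−5] / 0.071 = 6992.60451
Perpetuity value at year 5: £2,050.00 / 0.071 = 28873.23944
PV of perpetuity: 28873.23944 / (1+0.071)^5 = 20490.29251
Total PV = 6992.60451 + 20490.29251 = 27482.89702

£27482.90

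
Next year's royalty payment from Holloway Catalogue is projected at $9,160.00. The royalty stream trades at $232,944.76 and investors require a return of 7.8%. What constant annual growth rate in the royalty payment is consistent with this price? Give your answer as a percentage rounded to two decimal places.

P = D₁/(r−g) ⇒ g = r − D₁/P = 0.078 − $9,160.00/$232,944.76 = 0.038677

3.87%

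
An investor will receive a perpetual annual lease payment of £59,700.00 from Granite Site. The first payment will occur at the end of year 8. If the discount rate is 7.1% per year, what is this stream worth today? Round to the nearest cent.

Value at end of year 7: C / r = £59,700.00 / 0.071 = £840,845.0704
Discount to today: PV = £840,845.0704 / (1 + 0.071)^7 = £840,845.0704 / 1.616316 = £520,223.16

£520223.16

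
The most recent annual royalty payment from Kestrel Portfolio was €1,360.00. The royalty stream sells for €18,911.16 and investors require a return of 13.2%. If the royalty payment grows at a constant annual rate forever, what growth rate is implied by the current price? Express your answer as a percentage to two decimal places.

P = D₀(1+g)/(r−g) ⇒ P(r−g) = D₀(1+g) ⇒ g(P+D₀) = P·r − D₀
g = (P·r − D₀)/(P + D₀) = (€18,911.16×0.132 − €1,360.00) / (€18,911.16 + €1,360.00) = 0.056054

5.61%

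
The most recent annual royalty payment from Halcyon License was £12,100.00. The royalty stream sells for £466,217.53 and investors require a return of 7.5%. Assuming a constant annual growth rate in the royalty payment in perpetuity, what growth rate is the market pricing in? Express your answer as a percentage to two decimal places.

4.78%

P = D₀(1+g)/(r−g) ⇒ P(r−g) = D₀(1+g) ⇒ g(P+D₀) = P·r − D₀
g = (P·r − D₀)/(P + D₀) = (£466,217.53×0.075 − £12,100.00) / (£466,217.53 + £12,100.00) = 0.047806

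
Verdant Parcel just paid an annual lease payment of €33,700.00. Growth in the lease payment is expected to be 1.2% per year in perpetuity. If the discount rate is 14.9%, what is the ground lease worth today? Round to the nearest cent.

D₁ = D₀ × (1 + g) = €33,700.00 × 1.012 = €34,104.4000
Growing perpetuity: P = D₁ / (r − g) = €34,104.4000 / (0.149 − 0.012) = €248,937.23

€248937.23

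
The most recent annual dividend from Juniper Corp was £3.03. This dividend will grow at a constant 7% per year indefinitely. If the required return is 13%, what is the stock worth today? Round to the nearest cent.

£54.04

D₁ = D₀ × (1 + g) = £3.03 × 1.07 = £3.2421
Growing perpetuity: P = D₁ / (r − g) = £3.2421 / (0.13 − 0.07) = £54.04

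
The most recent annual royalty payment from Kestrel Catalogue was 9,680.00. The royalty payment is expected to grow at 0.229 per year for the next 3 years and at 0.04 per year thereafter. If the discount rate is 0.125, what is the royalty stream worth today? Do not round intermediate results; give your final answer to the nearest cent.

189162.14

D_1 = 11896.72000
D_2 = 14621.06888
D_3 = 17969.29365
Terminal value at year 3: TV = D_3×(1+g_2)/(r−g_2) = 18688.06540/0.085 = 219859.59294
P_0 = D_1/(1+r)^1 + D_2/(1+r)^2 + D_3/(1+r)^3 + TV/(1+r)^3
    = 10574.86222 + 11552.44949 + 12620.40926 + 154414.41918 = 189162.14015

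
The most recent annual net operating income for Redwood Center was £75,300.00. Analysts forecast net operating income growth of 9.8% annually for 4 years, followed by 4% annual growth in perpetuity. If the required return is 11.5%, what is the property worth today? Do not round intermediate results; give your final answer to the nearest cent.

D_1 = 82679.40000
D_2 = 90781.98120
D_3 = 99678.61536
D_4 = 109447.11966
Terminal value at year 4: TV = D_4×(1+g_2)/(r−g_2) = 113825.00445/0.075 = 1517666.72599
P_0 = D_1/(1+r)^1 + D_2/(1+r)^2 + D_3/(1+r)^3 + D_4/(1+r)^4 + TV/(1+r)^4
    = 74151.92825 + 73021.36074 + 71908.03057 + 70811.67495 + 981921.89262 = 1271814.88712

£1271814.89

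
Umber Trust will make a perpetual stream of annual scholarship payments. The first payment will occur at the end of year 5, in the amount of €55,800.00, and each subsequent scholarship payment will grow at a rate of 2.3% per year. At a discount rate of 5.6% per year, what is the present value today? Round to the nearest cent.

€1359767.28

Value at end of year 4: C₁ / (r − g) = €55,800.00 / (0.056 − 0.023) = €1,690,909.0909
Discount to today: PV = €1,690,909.0909 / (1 + 0.056)^4 = €1,690,909.0909 / 1.243528 = €1,359,767.28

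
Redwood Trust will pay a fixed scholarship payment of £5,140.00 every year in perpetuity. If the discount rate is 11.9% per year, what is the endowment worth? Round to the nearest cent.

Level perpetuity: PV = C / r = £5,140.00 / 0.119 = £43,193.28

£43193.28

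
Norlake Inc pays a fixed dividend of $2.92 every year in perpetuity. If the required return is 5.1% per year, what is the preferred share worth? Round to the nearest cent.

$57.25

Level perpetuity: PV = C / r = $2.92 / 0.051 = $57.25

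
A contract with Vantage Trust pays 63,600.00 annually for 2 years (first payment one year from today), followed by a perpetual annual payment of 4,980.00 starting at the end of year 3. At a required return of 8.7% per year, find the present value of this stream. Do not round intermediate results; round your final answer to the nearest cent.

160781.62

PV of 2-year annuity: 63,600.00 × [1 − (1+0.087)^−2] / 0.087 = 112336.39339
Perpetuity value at year 2: 4,980.00 / 0.087 = 57241.37931
PV of perpetuity: 57241.37931 / (1+0.087)^2 = 48445.22775
Total PV = 112336.39339 + 48445.22775 = 160781.62114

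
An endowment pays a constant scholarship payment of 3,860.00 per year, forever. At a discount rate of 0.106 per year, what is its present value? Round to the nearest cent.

36415.09

Level perpetuity: PV = C / r = 3,860.00 / 0.106 = 36,415.09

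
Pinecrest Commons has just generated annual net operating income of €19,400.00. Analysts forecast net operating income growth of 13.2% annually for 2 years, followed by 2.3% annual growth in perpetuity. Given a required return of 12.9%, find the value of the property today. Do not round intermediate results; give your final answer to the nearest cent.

€227179.42

D_1 = 21960.80000
D_2 = 24859.62560
Terminal value at year 2: TV = D_2×(1+g_2)/(r−g_2) = 25431.39699/0.106 = 239918.83952
P_0 = D_1/(1+r)^1 + D_2/(1+r)^2 + TV/(1+r)^2
    = 19451.55004 + 19503.23707 + 188224.63699 = 227179.42410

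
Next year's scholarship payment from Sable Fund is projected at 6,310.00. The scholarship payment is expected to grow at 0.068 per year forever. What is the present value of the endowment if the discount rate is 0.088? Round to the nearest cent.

Growing perpetuity: P = D₁ / (r − g) = 6,310.0000 / (0.088 − 0.068) = 315,500.00

315500.00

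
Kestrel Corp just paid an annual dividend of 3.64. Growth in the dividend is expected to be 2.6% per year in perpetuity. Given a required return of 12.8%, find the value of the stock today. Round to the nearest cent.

36.61

D₁ = D₀ × (1 + g) = 3.64 × 1.026 = 3.7346
Growing perpetuity: P = D₁ / (r − g) = 3.7346 / (0.128 − 0.026) = 36.61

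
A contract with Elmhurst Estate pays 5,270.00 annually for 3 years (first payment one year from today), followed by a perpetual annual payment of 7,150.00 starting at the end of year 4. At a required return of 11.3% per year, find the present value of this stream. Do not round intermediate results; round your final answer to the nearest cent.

PV of 3-year annuity: 5,270.00 × [1 − (1+0.113)^−3] / 0.113 = 12811.47703
Perpetuity value at year 3: 7,150.00 / 0.113 = 63274.33628
PV of perpetuity: 63274.33628 / (1+0.113)^3 = 45892.54108
Total PV = 12811.47703 + 45892.54108 = 58704.01810

58704.02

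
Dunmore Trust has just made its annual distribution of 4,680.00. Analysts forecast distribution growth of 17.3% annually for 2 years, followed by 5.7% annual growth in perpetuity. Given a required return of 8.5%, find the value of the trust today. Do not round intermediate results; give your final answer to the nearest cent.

217019.67

D_1 = 5489.64000
D_2 = 6439.34772
Terminal value at year 2: TV = D_2×(1+g_2)/(r−g_2) = 6806.39054/0.028 = 243085.37643
P_0 = D_1/(1+r)^1 + D_2/(1+r)^2 + TV/(1+r)^2
    = 5059.57604 + 5469.93796 + 206490.15815 = 217019.67215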